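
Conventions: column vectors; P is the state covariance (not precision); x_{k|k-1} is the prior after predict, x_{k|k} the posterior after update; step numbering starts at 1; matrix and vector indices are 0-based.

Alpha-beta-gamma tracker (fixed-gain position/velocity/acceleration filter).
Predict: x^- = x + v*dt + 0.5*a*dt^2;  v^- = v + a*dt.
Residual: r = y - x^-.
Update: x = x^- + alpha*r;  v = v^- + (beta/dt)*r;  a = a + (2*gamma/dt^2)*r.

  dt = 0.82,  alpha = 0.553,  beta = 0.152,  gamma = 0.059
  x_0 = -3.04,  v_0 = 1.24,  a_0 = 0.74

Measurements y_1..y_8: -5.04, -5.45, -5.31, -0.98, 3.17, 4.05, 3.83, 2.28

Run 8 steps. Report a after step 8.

a_post = 0.0249

step 1: x_pred=-1.7744  r=-3.2656  x^+=-3.5803  v^+=1.2415  a^+=0.1669
step 2: x_pred=-2.5062  r=-2.9438  x^+=-4.1341  v^+=0.8327  a^+=-0.3497
step 3: x_pred=-3.5689  r=-1.7411  x^+=-4.5317  v^+=0.2232  a^+=-0.6552
step 4: x_pred=-4.5690  r=3.5890  x^+=-2.5843  v^+=0.3511  a^+=-0.0254
step 5: x_pred=-2.3049  r=5.4749  x^+=0.7227  v^+=1.3452  a^+=0.9354
step 6: x_pred=2.1402  r=1.9098  x^+=3.1963  v^+=2.4662  a^+=1.2705
step 7: x_pred=5.6458  r=-1.8158  x^+=4.6416  v^+=3.1714  a^+=0.9519
step 8: x_pred=7.5623  r=-5.2823  x^+=4.6412  v^+=2.9728  a^+=0.0249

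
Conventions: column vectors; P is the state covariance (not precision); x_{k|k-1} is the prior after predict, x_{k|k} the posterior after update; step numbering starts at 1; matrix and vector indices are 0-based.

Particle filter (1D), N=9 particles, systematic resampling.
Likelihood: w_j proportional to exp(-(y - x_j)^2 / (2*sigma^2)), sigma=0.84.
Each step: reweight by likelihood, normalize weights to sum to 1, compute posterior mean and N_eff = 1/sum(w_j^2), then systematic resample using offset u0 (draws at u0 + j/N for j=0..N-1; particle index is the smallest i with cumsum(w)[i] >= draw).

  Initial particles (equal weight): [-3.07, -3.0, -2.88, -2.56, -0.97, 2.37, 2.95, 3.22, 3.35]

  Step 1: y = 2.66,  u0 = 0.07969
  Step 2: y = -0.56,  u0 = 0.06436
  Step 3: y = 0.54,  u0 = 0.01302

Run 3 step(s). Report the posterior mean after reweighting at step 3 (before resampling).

post_mean = 2.3824

step 1: w=[0.0000, 0.0000, 0.0000, 0.0000, 0.0000, 0.2772, 0.2772, 0.2356, 0.2100]  mean=2.9367  Neff=3.9483  idx=[5, 5, 6, 6, 6, 7, 7, 8, 8]
step 2: w=[0.4415, 0.4415, 0.0313, 0.0313, 0.0313, 0.0078, 0.0078, 0.0038, 0.0038]  mean=2.4451  Neff=2.5451  idx=[0, 0, 0, 0, 1, 1, 1, 1, 4]
step 3: w=[0.1223, 0.1223, 0.1223, 0.1223, 0.1223, 0.1223, 0.1223, 0.1223, 0.0214]  mean=2.3824  Neff=8.3221  idx=[0, 1, 1, 2, 3, 4, 5, 6, 7]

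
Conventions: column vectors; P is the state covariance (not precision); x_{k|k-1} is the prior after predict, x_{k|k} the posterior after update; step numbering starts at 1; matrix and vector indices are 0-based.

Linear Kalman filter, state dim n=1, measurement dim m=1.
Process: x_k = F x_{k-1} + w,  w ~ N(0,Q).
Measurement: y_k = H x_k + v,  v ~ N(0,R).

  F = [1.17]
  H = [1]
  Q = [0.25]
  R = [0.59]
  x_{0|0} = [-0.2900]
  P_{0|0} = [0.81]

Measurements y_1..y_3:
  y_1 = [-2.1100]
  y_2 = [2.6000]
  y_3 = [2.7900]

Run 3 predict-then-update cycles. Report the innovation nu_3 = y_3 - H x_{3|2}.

innov = [1.9331]

step 1: x^-=[-0.3393]  P^-=[1.3588]  S=[1.9488]  K=[0.6973]  nu=[-1.7707]  x^+=[-1.5739]  P^+=[0.4114]
step 2: x^-=[-1.8415]  P^-=[0.8131]  S=[1.4031]  K=[0.5795]  nu=[4.4415]  x^+=[0.7324]  P^+=[0.3419]
step 3: x^-=[0.8569]  P^-=[0.7180]  S=[1.3080]  K=[0.5489]  nu=[1.9331]  x^+=[1.9181]  P^+=[0.3239]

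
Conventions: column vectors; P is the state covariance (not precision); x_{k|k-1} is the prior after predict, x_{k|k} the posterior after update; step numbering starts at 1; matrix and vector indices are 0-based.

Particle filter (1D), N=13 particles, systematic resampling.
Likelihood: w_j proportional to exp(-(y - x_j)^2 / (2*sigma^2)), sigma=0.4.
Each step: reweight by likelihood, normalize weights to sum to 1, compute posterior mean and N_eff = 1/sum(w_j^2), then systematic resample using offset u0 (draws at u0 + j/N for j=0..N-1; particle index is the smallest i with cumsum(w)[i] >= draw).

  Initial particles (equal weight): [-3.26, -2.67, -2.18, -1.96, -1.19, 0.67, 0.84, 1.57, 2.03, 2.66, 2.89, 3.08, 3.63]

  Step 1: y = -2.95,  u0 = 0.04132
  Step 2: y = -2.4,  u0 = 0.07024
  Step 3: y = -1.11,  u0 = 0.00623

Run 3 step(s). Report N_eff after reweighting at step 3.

step 1: w=[0.4289, 0.4532, 0.0908, 0.0271, 0.0000, 0.0000, 0.0000, 0.0000, 0.0000, 0.0000, 0.0000, 0.0000, 0.0000]  mean=-2.8593  Neff=2.5106  idx=[0, 0, 0, 0, 0, 0, 1, 1, 1, 1, 1, 2, 2]
step 2: w=[0.0157, 0.0157, 0.0157, 0.0157, 0.0157, 0.0157, 0.1265, 0.1265, 0.1265, 0.1265, 0.1265, 0.1365, 0.1365]  mean=-2.5919  Neff=8.4197  idx=[4, 6, 7, 7, 8, 8, 9, 10, 10, 11, 11, 12, 12]
step 3: w=[0.0000, 0.0043, 0.0043, 0.0043, 0.0043, 0.0043, 0.0043, 0.0043, 0.0043, 0.2414, 0.2414, 0.2414, 0.2414]  mean=-2.1969  Neff=4.2876  idx=[2, 9, 9, 9, 10, 10, 10, 11, 11, 11, 12, 12, 12]

N_eff = 4.2876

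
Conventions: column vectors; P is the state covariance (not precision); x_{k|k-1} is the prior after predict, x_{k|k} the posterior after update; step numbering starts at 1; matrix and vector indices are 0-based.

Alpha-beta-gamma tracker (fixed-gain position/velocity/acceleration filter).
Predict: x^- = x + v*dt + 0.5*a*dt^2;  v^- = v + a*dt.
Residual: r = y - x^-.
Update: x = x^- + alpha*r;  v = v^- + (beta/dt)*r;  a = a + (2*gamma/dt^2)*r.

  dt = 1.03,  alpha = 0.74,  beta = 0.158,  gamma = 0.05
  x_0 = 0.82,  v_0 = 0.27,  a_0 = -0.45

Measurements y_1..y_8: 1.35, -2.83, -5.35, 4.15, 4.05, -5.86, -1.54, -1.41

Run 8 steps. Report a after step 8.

step 1: x_pred=0.8594  r=0.4906  x^+=1.2224  v^+=-0.1182  a^+=-0.4038
step 2: x_pred=0.8865  r=-3.7165  x^+=-1.8637  v^+=-1.1042  a^+=-0.7541
step 3: x_pred=-3.4010  r=-1.9490  x^+=-4.8433  v^+=-2.1799  a^+=-0.9378
step 4: x_pred=-7.5860  r=11.7360  x^+=1.0986  v^+=-1.3455  a^+=0.1685
step 5: x_pred=-0.1979  r=4.2479  x^+=2.9456  v^+=-0.5204  a^+=0.5689
step 6: x_pred=2.7113  r=-8.5713  x^+=-3.6315  v^+=-1.2493  a^+=-0.2391
step 7: x_pred=-5.0450  r=3.5050  x^+=-2.4513  v^+=-0.9579  a^+=0.0913
step 8: x_pred=-3.3895  r=1.9795  x^+=-1.9247  v^+=-0.5602  a^+=0.2779

a_post = 0.2779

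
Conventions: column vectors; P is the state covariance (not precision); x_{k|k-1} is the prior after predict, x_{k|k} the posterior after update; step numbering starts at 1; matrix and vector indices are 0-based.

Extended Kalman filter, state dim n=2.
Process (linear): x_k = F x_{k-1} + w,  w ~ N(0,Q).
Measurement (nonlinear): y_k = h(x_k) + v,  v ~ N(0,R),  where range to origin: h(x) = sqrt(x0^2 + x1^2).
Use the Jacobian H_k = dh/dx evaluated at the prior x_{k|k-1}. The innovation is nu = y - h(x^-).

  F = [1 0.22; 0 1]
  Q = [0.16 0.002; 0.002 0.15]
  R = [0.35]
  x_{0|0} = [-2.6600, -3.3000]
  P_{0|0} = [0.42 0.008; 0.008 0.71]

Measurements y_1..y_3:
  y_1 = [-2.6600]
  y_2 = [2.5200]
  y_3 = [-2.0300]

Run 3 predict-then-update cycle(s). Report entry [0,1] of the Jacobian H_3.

H_jac[0,1] = 0.9615

step 1: x^-=[-3.3860, -3.3000]  P^-=[0.6179 0.1662; 0.1662 0.8600]  H_jac=[-0.7161 -0.6980]  S=[1.2520]  K=[-0.4461; -0.5745]  nu=[-7.3881]  x^+=[-0.0902, 0.9445]  P^+=[0.3687 -0.1547; -0.1547 0.4468]
step 2: x^-=[0.1176, 0.9445]  P^-=[0.4823 -0.0544; -0.0544 0.5968]  H_jac=[0.1235 0.9923]  S=[0.9317]  K=[0.0060; 0.6284]  nu=[1.5682]  x^+=[0.1270, 1.9300]  P^+=[0.4823 -0.0579; -0.0579 0.2288]
step 3: x^-=[0.5516, 1.9300]  P^-=[0.6279 -0.0056; -0.0056 0.3788]  H_jac=[0.2748 0.9615]  S=[0.7447]  K=[0.2245; 0.4871]  nu=[-4.0373]  x^+=[-0.3549, -0.0365]  P^+=[0.5903 -0.0870; -0.0870 0.2022]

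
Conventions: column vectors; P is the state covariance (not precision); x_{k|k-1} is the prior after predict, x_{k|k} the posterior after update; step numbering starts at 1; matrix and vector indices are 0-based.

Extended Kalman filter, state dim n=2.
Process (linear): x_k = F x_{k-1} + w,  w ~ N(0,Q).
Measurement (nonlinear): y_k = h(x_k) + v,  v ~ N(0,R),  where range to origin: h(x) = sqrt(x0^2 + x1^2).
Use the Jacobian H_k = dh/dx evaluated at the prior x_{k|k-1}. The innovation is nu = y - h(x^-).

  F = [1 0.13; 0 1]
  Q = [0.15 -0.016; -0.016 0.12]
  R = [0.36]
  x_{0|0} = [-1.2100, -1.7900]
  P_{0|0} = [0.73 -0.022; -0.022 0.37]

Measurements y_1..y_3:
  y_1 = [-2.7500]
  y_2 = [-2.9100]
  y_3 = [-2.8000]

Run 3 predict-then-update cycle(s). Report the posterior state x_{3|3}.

x_post = [0.5541, -0.9029]

step 1: x^-=[-1.4427, -1.7900]  P^-=[0.8805 0.0101; 0.0101 0.4900]  H_jac=[-0.6275 -0.7786]  S=[1.0137]  K=[-0.5529; -0.3826]  nu=[-5.0490]  x^+=[1.3488, 0.1419]  P^+=[0.5707 -0.2043; -0.2043 0.3416]
step 2: x^-=[1.3672, 0.1419]  P^-=[0.6733 -0.1759; -0.1759 0.4616]  H_jac=[0.9947 0.1032]  S=[0.9950]  K=[0.6549; -0.1280]  nu=[-4.2845]  x^+=[-1.4387, 0.6902]  P^+=[0.2466 -0.0925; -0.0925 0.4453]
step 3: x^-=[-1.3489, 0.6902]  P^-=[0.3801 -0.0506; -0.0506 0.5653]  H_jac=[-0.8902 0.4555]  S=[0.8196]  K=[-0.4410; 0.3692]  nu=[-4.3153]  x^+=[0.5541, -0.9029]  P^+=[0.2207 0.0828; 0.0828 0.4536]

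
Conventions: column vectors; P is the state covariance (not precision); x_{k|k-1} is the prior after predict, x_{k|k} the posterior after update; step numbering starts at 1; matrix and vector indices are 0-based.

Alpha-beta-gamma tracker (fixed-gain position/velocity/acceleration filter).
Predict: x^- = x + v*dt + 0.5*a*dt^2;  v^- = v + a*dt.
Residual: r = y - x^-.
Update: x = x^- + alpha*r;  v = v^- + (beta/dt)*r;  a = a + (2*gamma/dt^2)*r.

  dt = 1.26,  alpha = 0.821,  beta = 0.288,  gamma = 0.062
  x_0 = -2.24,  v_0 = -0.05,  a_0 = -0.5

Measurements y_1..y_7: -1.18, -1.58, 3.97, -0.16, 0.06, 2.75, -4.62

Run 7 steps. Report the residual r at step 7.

step 1: x_pred=-2.6999  r=1.5199  x^+=-1.4521  v^+=-0.3326  a^+=-0.3813
step 2: x_pred=-2.1738  r=0.5938  x^+=-1.6863  v^+=-0.6773  a^+=-0.3349
step 3: x_pred=-2.8055  r=6.7755  x^+=2.7572  v^+=0.4494  a^+=0.1943
step 4: x_pred=3.4777  r=-3.6377  x^+=0.4911  v^+=-0.1372  a^+=-0.0898
step 5: x_pred=0.2469  r=-0.1869  x^+=0.0935  v^+=-0.2931  a^+=-0.1044
step 6: x_pred=-0.3588  r=3.1088  x^+=2.1935  v^+=0.2859  a^+=0.1384
step 7: x_pred=2.6636  r=-7.2836  x^+=-3.3162  v^+=-1.2046  a^+=-0.4305

resid = -7.2836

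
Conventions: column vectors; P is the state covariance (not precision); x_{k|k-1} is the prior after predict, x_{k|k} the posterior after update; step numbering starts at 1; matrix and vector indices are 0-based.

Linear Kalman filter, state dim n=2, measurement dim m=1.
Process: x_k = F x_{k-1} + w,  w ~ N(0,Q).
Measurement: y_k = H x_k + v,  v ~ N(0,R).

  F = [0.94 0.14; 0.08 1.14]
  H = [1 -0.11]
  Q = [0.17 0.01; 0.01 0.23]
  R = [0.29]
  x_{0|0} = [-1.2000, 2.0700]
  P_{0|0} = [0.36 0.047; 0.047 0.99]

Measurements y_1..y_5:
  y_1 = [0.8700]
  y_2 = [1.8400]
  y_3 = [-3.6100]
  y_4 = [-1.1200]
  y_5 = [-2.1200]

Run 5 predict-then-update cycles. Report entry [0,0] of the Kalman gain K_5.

step 1: x^-=[-0.8382, 2.2638]  P^-=[0.5199 0.2460; 0.2460 1.5275]  S=[0.7742]  K=[0.6365; 0.1007]  nu=[1.9572]  x^+=[0.4076, 2.4608]  P^+=[0.2062 0.1964; 0.1964 1.5196]
step 2: x^-=[0.7277, 2.8380]  P^-=[0.4337 0.4807; 0.4807 2.2421]  S=[0.6450]  K=[0.5903; 0.3628]  nu=[1.4245]  x^+=[1.5686, 3.3548]  P^+=[0.2089 0.3425; 0.3425 2.1571]
step 3: x^-=[1.9441, 3.9500]  P^-=[0.4870 0.7408; 0.7408 3.0972]  S=[0.6515]  K=[0.6224; 0.6142]  nu=[-5.1196]  x^+=[-1.2424, 0.8053]  P^+=[0.2346 0.4918; 0.4918 2.8515]
step 4: x^-=[-1.0551, 0.8187]  P^-=[0.5626 1.0152; 1.0152 4.0269]  S=[0.6780]  K=[0.6651; 0.8441]  nu=[0.0252]  x^+=[-1.0384, 0.8400]  P^+=[0.2627 0.6346; 0.6346 3.5439]
step 5: x^-=[-0.8585, 0.8745]  P^-=[0.6386 1.2825; 1.2825 4.9531]  S=[0.7064]  K=[0.7043; 1.0443]  nu=[-1.1653]  x^+=[-1.6793, -0.3425]  P^+=[0.2882 0.7629; 0.7629 4.1827]

K[0,0] = 0.7043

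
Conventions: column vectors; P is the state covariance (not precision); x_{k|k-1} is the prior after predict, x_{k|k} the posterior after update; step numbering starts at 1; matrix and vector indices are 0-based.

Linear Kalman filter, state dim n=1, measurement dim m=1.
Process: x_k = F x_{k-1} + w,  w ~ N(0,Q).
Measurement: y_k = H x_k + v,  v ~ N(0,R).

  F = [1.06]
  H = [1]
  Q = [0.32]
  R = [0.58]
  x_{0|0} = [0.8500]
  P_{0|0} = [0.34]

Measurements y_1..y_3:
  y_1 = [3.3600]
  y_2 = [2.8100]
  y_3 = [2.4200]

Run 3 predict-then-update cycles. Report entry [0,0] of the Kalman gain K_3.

step 1: x^-=[0.9010]  P^-=[0.7020]  S=[1.2820]  K=[0.5476]  nu=[2.4590]  x^+=[2.2475]  P^+=[0.3176]
step 2: x^-=[2.3824]  P^-=[0.6769]  S=[1.2569]  K=[0.5385]  nu=[0.4276]  x^+=[2.6127]  P^+=[0.3123]
step 3: x^-=[2.7694]  P^-=[0.6710]  S=[1.2510]  K=[0.5364]  nu=[-0.3494]  x^+=[2.5820]  P^+=[0.3111]

K[0,0] = 0.5364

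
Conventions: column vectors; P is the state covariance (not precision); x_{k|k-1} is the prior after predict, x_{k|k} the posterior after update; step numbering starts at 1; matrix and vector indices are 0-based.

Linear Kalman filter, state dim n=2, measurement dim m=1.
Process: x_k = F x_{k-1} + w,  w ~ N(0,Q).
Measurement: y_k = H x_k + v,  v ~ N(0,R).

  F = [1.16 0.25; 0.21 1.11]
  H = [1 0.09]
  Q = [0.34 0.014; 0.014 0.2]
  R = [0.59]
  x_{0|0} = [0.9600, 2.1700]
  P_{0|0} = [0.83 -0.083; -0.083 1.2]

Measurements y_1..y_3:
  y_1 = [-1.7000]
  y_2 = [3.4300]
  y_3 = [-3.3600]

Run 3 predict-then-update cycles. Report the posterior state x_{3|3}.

step 1: x^-=[1.6561, 2.6103]  P^-=[1.4837 0.4380; 0.4380 1.6764]  S=[2.1661]  K=[0.7032; 0.2718]  nu=[-3.5910]  x^+=[-0.8690, 1.6341]  P^+=[0.4127 0.0239; 0.0239 1.5164]
step 2: x^-=[-0.5995, 1.6314]  P^-=[1.0040 0.5674; 0.5674 2.0977]  S=[1.7131]  K=[0.6159; 0.4414]  nu=[3.8826]  x^+=[1.7917, 3.3452]  P^+=[0.3542 0.1017; 0.1017 1.7639]
step 3: x^-=[2.9147, 4.0894]  P^-=[0.9858 0.7260; 0.7260 2.4363]  S=[1.7263]  K=[0.6089; 0.5476]  nu=[-6.6428]  x^+=[-1.1303, 0.4519]  P^+=[0.3457 0.1504; 0.1504 1.9187]

x_post = [-1.1303, 0.4519]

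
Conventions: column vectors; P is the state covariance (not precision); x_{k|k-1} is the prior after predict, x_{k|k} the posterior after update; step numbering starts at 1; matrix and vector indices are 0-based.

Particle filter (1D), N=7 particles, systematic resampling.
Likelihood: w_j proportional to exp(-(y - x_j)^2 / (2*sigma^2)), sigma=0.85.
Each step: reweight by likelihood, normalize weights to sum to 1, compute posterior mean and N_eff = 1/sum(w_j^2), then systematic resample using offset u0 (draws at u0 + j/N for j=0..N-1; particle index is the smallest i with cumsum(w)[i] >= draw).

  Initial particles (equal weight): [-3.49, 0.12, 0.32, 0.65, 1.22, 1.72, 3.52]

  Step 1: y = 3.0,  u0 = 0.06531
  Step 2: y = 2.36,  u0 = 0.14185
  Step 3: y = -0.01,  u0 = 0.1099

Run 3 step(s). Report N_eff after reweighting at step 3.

step 1: w=[0.0000, 0.0025, 0.0054, 0.0169, 0.0862, 0.2485, 0.6405]  mean=2.8003  Neff=2.0843  idx=[4, 5, 5, 6, 6, 6, 6]
step 2: w=[0.1166, 0.2158, 0.2158, 0.1129, 0.1129, 0.1129, 0.1129]  mean=2.4748  Neff=6.3378  idx=[1, 1, 2, 3, 4, 5, 6]
step 3: w=[0.3327, 0.3327, 0.3327, 0.0005, 0.0005, 0.0005, 0.0005]  mean=1.7234  Neff=3.0114  idx=[0, 0, 1, 1, 2, 2, 2]

N_eff = 3.0114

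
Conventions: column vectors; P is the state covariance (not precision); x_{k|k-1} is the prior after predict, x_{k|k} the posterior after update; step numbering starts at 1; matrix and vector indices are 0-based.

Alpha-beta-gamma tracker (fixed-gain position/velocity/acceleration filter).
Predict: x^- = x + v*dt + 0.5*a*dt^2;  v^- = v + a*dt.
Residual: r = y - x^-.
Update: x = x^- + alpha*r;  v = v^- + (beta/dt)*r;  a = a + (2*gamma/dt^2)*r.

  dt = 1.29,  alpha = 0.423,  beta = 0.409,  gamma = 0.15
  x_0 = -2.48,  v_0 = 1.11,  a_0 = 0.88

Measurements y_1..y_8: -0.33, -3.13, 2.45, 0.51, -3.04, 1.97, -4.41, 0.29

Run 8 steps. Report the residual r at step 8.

resid = 8.4376

step 1: x_pred=-0.3159  r=-0.0141  x^+=-0.3219  v^+=2.2407  a^+=0.8775
step 2: x_pred=3.2988  r=-6.4288  x^+=0.5794  v^+=1.3344  a^+=-0.2815
step 3: x_pred=2.0665  r=0.3835  x^+=2.2287  v^+=1.0928  a^+=-0.2124
step 4: x_pred=3.4618  r=-2.9518  x^+=2.2132  v^+=-0.1170  a^+=-0.7445
step 5: x_pred=1.4428  r=-4.4828  x^+=-0.4534  v^+=-2.4987  a^+=-1.5527
step 6: x_pred=-4.9687  r=6.9387  x^+=-2.0336  v^+=-2.3017  a^+=-0.3018
step 7: x_pred=-5.2539  r=0.8439  x^+=-4.8969  v^+=-2.4234  a^+=-0.1496
step 8: x_pred=-8.1476  r=8.4376  x^+=-4.5785  v^+=0.0587  a^+=1.3715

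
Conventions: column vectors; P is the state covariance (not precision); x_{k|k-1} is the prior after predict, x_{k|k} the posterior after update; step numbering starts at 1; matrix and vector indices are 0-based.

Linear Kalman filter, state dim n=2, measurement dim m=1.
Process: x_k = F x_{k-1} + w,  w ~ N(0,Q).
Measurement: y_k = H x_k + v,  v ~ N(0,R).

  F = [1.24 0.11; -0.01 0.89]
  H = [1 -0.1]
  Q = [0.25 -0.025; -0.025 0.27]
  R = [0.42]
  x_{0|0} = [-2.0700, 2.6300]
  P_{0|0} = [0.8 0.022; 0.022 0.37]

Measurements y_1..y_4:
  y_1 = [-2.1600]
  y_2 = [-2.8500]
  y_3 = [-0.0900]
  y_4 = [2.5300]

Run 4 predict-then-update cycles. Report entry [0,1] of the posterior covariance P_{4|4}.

step 1: x^-=[-2.2775, 2.3614]  P^-=[1.4906 0.0256; 0.0256 0.5628]  S=[1.9111]  K=[0.7786; -0.0161]  nu=[0.3536]  x^+=[-2.0021, 2.3557]  P^+=[0.3320 0.0495; 0.0495 0.5623]
step 2: x^-=[-2.2235, 2.1166]  P^-=[0.7807 0.0805; 0.0805 0.7145]  S=[1.1918]  K=[0.6483; 0.0076]  nu=[-0.4148]  x^+=[-2.4925, 2.1135]  P^+=[0.2798 0.0746; 0.0746 0.7145]
step 3: x^-=[-2.8582, 1.9059]  P^-=[0.7092 0.1238; 0.1238 0.8346]  S=[1.1128]  K=[0.6262; 0.0362]  nu=[2.9588]  x^+=[-1.0054, 2.0130]  P^+=[0.2728 0.0985; 0.0985 0.8332]
step 4: x^-=[-1.0253, 1.8017]  P^-=[0.7065 0.1618; 0.1618 0.9282]  S=[1.1034]  K=[0.6256; 0.0625]  nu=[3.7355]  x^+=[1.3117, 2.0352]  P^+=[0.2746 0.1186; 0.1186 0.9239]

P_post[0,1] = 0.1186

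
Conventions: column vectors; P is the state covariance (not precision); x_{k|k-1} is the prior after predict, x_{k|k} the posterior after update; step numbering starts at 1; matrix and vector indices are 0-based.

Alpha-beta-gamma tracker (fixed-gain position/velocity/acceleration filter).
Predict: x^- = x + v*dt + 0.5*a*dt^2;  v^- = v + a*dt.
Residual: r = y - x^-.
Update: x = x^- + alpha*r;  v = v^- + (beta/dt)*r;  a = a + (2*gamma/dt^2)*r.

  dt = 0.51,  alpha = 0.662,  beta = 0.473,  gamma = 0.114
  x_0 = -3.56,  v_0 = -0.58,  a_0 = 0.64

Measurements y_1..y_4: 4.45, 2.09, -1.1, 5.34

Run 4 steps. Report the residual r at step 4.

resid = 3.3540

step 1: x_pred=-3.7726  r=8.2226  x^+=1.6708  v^+=7.3724  a^+=7.8478
step 2: x_pred=6.4513  r=-4.3613  x^+=3.5641  v^+=7.3299  a^+=4.0247
step 3: x_pred=7.8258  r=-8.9258  x^+=1.9169  v^+=1.1043  a^+=-3.7995
step 4: x_pred=1.9860  r=3.3540  x^+=4.2063  v^+=2.2772  a^+=-0.8594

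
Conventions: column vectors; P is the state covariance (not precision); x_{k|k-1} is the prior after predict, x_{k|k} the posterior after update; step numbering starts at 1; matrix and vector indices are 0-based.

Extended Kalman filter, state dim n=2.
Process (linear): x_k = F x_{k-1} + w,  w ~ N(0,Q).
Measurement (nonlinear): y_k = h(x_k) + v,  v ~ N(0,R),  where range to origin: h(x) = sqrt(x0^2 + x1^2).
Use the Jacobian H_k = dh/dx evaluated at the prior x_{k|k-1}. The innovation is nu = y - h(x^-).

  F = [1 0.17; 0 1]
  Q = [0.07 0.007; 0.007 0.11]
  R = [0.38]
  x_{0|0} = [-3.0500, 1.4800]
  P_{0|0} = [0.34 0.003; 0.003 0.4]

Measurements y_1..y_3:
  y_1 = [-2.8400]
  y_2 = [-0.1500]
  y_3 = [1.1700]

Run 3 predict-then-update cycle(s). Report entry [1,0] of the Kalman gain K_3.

step 1: x^-=[-2.7984, 1.4800]  P^-=[0.4226 0.0780; 0.0780 0.5100]  H_jac=[-0.8840 0.4675]  S=[0.7572]  K=[-0.4452; 0.2238]  nu=[-6.0057]  x^+=[-0.1249, 0.1358]  P^+=[0.2725 0.1534; 0.1534 0.4721]
step 2: x^-=[-0.1018, 0.1358]  P^-=[0.4083 0.2407; 0.2407 0.5821]  H_jac=[-0.5998 0.8002]  S=[0.6685]  K=[-0.0783; 0.4807]  nu=[-0.3197]  x^+=[-0.0768, -0.0179]  P^+=[0.4042 0.2658; 0.2658 0.4276]
step 3: x^-=[-0.0798, -0.0179]  P^-=[0.5770 0.3455; 0.3455 0.5376]  H_jac=[-0.9758 -0.2188]  S=[1.1026]  K=[-0.5792; -0.4125]  nu=[1.0882]  x^+=[-0.7101, -0.4667]  P^+=[0.2071 0.0821; 0.0821 0.3500]

K[1,0] = -0.4125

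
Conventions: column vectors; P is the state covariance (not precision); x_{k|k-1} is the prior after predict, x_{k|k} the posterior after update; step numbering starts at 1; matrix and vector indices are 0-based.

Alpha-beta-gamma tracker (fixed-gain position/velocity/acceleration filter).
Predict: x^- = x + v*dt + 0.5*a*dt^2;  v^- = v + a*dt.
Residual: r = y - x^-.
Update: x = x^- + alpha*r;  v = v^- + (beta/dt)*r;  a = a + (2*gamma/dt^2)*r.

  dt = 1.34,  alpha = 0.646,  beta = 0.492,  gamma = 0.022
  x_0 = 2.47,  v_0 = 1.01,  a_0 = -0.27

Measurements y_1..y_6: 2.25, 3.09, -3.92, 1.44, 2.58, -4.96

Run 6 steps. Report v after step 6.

v_post = -1.9133

step 1: x_pred=3.5810  r=-1.3310  x^+=2.7212  v^+=0.1595  a^+=-0.3026
step 2: x_pred=2.6632  r=0.4268  x^+=2.9389  v^+=-0.0893  a^+=-0.2922
step 3: x_pred=2.5570  r=-6.4770  x^+=-1.6272  v^+=-2.8589  a^+=-0.4509
step 4: x_pred=-5.8629  r=7.3029  x^+=-1.1452  v^+=-0.7817  a^+=-0.2719
step 5: x_pred=-2.4368  r=5.0168  x^+=0.8040  v^+=0.6959  a^+=-0.1490
step 6: x_pred=1.6028  r=-6.5628  x^+=-2.6368  v^+=-1.9133  a^+=-0.3098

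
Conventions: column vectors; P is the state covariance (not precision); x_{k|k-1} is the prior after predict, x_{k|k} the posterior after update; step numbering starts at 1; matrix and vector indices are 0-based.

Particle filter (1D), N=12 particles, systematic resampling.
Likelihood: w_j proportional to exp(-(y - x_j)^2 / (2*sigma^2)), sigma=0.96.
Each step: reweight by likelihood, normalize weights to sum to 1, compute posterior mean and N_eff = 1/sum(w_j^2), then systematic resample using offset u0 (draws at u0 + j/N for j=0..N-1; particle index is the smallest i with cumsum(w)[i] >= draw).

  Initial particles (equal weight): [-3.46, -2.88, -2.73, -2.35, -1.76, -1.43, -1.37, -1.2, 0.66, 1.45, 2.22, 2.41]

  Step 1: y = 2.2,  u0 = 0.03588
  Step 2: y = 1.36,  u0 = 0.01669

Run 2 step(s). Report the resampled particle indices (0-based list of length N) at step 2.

resampled_idx = [0, 1, 1, 2, 3, 3, 5, 6, 7, 8, 9, 10]

step 1: w=[0.0000, 0.0000, 0.0000, 0.0000, 0.0001, 0.0003, 0.0003, 0.0006, 0.0923, 0.2462, 0.3340, 0.3262]  mean=1.9438  Neff=3.4830  idx=[8, 9, 9, 9, 10, 10, 10, 10, 11, 11, 11, 11]
step 2: w=[0.0888, 0.1154, 0.1154, 0.1154, 0.0776, 0.0776, 0.0776, 0.0776, 0.0637, 0.0637, 0.0637, 0.0637]  mean=1.8634  Neff=11.3490  idx=[0, 1, 1, 2, 3, 3, 5, 6, 7, 8, 9, 10]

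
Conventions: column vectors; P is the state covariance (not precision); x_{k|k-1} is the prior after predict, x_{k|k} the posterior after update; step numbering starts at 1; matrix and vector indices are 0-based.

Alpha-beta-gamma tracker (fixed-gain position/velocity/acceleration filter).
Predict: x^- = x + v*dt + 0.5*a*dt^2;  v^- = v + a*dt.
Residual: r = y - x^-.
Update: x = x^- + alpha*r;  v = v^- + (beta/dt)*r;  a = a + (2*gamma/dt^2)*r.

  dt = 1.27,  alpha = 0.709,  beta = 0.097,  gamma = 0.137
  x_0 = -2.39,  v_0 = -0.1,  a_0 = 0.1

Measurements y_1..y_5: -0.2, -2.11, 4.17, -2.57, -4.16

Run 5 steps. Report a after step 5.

step 1: x_pred=-2.4364  r=2.2364  x^+=-0.8508  v^+=0.1978  a^+=0.4799
step 2: x_pred=-0.2125  r=-1.8975  x^+=-1.5578  v^+=0.6624  a^+=0.1576
step 3: x_pred=-0.5896  r=4.7596  x^+=2.7850  v^+=1.2260  a^+=0.9661
step 4: x_pred=5.1211  r=-7.6911  x^+=-0.3319  v^+=1.8656  a^+=-0.3404
step 5: x_pred=1.7628  r=-5.9228  x^+=-2.4365  v^+=0.9808  a^+=-1.3466

a_post = -1.3466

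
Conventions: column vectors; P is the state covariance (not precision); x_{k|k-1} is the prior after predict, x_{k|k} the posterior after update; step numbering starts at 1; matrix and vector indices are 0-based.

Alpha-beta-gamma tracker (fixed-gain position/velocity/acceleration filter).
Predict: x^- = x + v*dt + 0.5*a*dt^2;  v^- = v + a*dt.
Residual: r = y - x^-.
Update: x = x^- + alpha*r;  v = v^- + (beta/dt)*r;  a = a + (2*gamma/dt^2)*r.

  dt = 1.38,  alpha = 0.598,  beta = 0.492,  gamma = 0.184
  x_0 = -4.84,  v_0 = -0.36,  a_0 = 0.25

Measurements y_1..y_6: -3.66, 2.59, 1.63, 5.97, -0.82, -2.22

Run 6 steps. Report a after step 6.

step 1: x_pred=-5.0987  r=1.4387  x^+=-4.2384  v^+=0.4979  a^+=0.5280
step 2: x_pred=-3.0484  r=5.6384  x^+=0.3234  v^+=3.2368  a^+=1.6176
step 3: x_pred=6.3304  r=-4.7004  x^+=3.5196  v^+=3.7933  a^+=0.7093
step 4: x_pred=9.4297  r=-3.4597  x^+=7.3608  v^+=3.5386  a^+=0.0407
step 5: x_pred=12.2829  r=-13.1029  x^+=4.4474  v^+=-1.0766  a^+=-2.4912
step 6: x_pred=0.5895  r=-2.8095  x^+=-1.0906  v^+=-5.5161  a^+=-3.0341

a_post = -3.0341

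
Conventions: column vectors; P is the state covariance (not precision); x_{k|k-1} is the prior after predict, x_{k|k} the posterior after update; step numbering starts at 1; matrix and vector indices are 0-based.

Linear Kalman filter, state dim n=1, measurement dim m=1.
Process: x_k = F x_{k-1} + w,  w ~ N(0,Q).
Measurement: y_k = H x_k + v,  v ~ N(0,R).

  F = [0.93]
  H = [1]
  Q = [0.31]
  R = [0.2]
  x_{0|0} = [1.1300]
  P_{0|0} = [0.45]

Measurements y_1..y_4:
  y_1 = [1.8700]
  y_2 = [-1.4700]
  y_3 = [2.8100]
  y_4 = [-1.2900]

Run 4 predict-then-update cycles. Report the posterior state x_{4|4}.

step 1: x^-=[1.0509]  P^-=[0.6992]  S=[0.8992]  K=[0.7776]  nu=[0.8191]  x^+=[1.6878]  P^+=[0.1555]
step 2: x^-=[1.5697]  P^-=[0.4445]  S=[0.6445]  K=[0.6897]  nu=[-3.0397]  x^+=[-0.5267]  P^+=[0.1379]
step 3: x^-=[-0.4899]  P^-=[0.4293]  S=[0.6293]  K=[0.6822]  nu=[3.2999]  x^+=[1.7613]  P^+=[0.1364]
step 4: x^-=[1.6380]  P^-=[0.4280]  S=[0.6280]  K=[0.6815]  nu=[-2.9280]  x^+=[-0.3575]  P^+=[0.1363]

x_post = [-0.3575]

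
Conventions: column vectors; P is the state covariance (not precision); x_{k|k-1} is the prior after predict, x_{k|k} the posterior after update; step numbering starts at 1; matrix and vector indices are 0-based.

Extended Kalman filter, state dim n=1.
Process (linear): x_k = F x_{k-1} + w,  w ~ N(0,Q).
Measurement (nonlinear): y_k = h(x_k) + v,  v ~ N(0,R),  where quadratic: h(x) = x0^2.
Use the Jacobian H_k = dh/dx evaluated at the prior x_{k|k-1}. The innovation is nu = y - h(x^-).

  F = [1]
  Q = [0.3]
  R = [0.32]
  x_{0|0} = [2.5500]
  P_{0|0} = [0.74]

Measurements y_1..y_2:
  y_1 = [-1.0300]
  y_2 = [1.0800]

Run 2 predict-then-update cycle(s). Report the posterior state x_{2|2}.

step 1: x^-=[2.5500]  P^-=[1.0400]  H_jac=[5.1000]  S=[27.3704]  K=[0.1938]  nu=[-7.5325]  x^+=[1.0903]  P^+=[0.0122]
step 2: x^-=[1.0903]  P^-=[0.3122]  H_jac=[2.1806]  S=[1.8043]  K=[0.3773]  nu=[-0.1088]  x^+=[1.0493]  P^+=[0.0554]

x_post = [1.0493]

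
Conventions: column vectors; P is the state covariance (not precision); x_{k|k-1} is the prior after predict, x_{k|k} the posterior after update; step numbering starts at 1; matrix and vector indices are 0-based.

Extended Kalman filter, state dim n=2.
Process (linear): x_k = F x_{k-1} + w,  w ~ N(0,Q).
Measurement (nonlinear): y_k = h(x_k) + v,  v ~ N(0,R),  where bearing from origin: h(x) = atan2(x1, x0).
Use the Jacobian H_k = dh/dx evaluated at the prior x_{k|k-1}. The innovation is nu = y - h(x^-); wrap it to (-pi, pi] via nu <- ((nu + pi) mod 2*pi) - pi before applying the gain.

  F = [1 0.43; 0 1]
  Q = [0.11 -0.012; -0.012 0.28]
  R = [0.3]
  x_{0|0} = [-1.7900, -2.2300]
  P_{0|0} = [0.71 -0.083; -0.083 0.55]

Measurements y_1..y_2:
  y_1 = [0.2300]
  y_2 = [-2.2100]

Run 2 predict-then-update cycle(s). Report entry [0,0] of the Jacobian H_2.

H_jac[0,0] = 0.1510

step 1: x^-=[-2.7489, -2.2300]  P^-=[0.8503 0.1415; 0.1415 0.8300]  H_jac=[0.1780 -0.2194]  S=[0.3558]  K=[0.3381; -0.4410]  nu=[2.6900]  x^+=[-1.8395, -3.4162]  P^+=[0.8096 0.1945; 0.1945 0.7608]
step 2: x^-=[-3.3085, -3.4162]  P^-=[1.2276 0.5097; 0.5097 1.0408]  H_jac=[0.1510 -0.1463]  S=[0.3278]  K=[0.3383; -0.2296]  nu=[0.1302]  x^+=[-3.2644, -3.4461]  P^+=[1.1901 0.5352; 0.5352 1.0235]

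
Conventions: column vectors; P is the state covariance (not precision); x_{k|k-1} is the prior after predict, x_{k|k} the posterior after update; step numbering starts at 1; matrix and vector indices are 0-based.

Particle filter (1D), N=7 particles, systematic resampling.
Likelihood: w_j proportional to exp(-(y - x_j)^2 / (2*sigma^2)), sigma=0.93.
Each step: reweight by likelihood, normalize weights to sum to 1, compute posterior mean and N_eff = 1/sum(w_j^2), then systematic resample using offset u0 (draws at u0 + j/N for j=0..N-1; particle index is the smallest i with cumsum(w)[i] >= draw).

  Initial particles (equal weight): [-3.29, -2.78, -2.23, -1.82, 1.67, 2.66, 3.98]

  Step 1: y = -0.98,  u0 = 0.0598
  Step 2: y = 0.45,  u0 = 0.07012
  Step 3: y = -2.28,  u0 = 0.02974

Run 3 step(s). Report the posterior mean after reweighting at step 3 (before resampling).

step 1: w=[0.0355, 0.1194, 0.3148, 0.5166, 0.0134, 0.0004, 0.0000]  mean=-2.0674  Neff=2.6204  idx=[1, 2, 2, 3, 3, 3, 3]
step 2: w=[0.0101, 0.0663, 0.0663, 0.2143, 0.2143, 0.2143, 0.2143]  mean=-1.8841  Neff=5.1915  idx=[1, 3, 3, 4, 5, 5, 6]
step 3: w=[0.1583, 0.1403, 0.1403, 0.1403, 0.1403, 0.1403, 0.1403]  mean=-1.8849  Neff=6.9864  idx=[0, 1, 2, 3, 4, 5, 6]

post_mean = -1.8849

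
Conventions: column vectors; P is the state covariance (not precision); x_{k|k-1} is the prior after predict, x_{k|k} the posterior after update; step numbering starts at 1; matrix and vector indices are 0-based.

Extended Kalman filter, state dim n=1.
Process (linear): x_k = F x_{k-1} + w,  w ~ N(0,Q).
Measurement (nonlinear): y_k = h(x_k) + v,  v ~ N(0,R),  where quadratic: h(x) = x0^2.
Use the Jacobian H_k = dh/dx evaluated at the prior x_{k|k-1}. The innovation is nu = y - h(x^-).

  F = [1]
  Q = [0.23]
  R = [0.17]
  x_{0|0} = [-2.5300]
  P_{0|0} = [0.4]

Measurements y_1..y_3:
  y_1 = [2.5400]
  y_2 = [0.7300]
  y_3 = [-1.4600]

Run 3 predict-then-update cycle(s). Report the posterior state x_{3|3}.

step 1: x^-=[-2.5300]  P^-=[0.6300]  H_jac=[-5.0600]  S=[16.3003]  K=[-0.1956]  nu=[-3.8609]  x^+=[-1.7749]  P^+=[0.0066]
step 2: x^-=[-1.7749]  P^-=[0.2366]  H_jac=[-3.5499]  S=[3.1512]  K=[-0.2665]  nu=[-2.4204]  x^+=[-1.1299]  P^+=[0.0128]
step 3: x^-=[-1.1299]  P^-=[0.2428]  H_jac=[-2.2598]  S=[1.4097]  K=[-0.3892]  nu=[-2.7367]  x^+=[-0.0649]  P^+=[0.0293]

x_post = [-0.0649]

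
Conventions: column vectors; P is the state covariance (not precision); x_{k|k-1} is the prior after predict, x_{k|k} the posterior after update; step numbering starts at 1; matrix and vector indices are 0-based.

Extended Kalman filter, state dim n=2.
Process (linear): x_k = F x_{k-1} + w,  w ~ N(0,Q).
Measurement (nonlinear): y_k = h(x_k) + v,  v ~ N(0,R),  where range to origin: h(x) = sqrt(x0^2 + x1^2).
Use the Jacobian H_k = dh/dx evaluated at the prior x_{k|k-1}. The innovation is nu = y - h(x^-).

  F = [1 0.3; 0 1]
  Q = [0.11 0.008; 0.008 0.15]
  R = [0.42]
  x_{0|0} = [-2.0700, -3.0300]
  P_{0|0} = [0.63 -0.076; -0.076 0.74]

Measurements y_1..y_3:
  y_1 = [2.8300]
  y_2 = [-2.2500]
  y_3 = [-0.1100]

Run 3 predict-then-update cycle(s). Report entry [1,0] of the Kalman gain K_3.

step 1: x^-=[-2.9790, -3.0300]  P^-=[0.7610 0.1540; 0.1540 0.8900]  H_jac=[-0.7011 -0.7131]  S=[1.4006]  K=[-0.4593; -0.5302]  nu=[-1.4192]  x^+=[-2.3271, -2.2775]  P^+=[0.4655 -0.1871; -0.1871 0.4963]
step 2: x^-=[-3.0104, -2.2775]  P^-=[0.5079 -0.0302; -0.0302 0.6463]  H_jac=[-0.7975 -0.6033]  S=[0.9492]  K=[-0.4075; -0.3854]  nu=[-6.0249]  x^+=[-0.5552, 0.0444]  P^+=[0.3503 -0.1793; -0.1793 0.5053]
step 3: x^-=[-0.5419, 0.0444]  P^-=[0.3982 -0.0197; -0.0197 0.6553]  H_jac=[-0.9967 0.0817]  S=[0.8231]  K=[-0.4841; 0.0889]  nu=[-0.6537]  x^+=[-0.2254, -0.0137]  P^+=[0.2053 0.0157; 0.0157 0.6488]

K[1,0] = 0.0889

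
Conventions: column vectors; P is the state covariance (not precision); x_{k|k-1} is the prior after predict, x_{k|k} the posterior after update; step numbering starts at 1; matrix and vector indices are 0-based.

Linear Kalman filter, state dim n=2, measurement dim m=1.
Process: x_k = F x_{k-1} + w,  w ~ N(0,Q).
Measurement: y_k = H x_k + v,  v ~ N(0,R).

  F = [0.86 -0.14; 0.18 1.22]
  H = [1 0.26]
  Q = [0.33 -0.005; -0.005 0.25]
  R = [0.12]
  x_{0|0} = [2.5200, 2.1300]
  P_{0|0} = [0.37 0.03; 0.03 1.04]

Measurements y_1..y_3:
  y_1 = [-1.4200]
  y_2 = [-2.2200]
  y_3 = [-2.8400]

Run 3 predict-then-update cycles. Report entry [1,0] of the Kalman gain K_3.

step 1: x^-=[1.8690, 3.0522]  P^-=[0.6168 -0.0946; -0.0946 1.8231]  S=[0.8108]  K=[0.7304; 0.4679]  nu=[-4.0826]  x^+=[-1.1127, 1.1421]  P^+=[0.1843 -0.3717; -0.3717 1.6456]
step 2: x^-=[-1.1169, 1.1930]  P^-=[0.5881 -0.6382; -0.6382 2.5420]  S=[0.5481]  K=[0.7702; 0.0415]  nu=[-1.4133]  x^+=[-2.2055, 1.1344]  P^+=[0.2629 -0.6557; -0.6557 2.5411]
step 3: x^-=[-2.0555, 0.9869]  P^-=[0.7321 -1.0698; -1.0698 3.7527]  S=[0.5496]  K=[0.8261; -0.1712]  nu=[-1.0411]  x^+=[-2.9156, 1.1651]  P^+=[0.3571 -0.9921; -0.9921 3.7366]

K[1,0] = -0.1712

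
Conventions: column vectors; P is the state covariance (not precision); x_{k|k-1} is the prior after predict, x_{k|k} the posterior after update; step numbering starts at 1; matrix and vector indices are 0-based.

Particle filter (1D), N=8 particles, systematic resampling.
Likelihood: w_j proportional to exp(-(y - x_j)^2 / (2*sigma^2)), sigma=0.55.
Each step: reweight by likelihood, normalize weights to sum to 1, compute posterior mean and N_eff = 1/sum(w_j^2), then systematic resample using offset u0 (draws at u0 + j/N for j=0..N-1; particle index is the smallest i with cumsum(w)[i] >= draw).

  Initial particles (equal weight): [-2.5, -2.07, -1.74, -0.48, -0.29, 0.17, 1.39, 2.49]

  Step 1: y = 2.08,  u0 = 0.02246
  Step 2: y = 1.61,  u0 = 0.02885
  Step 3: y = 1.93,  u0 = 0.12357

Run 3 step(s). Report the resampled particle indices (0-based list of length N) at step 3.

step 1: w=[0.0000, 0.0000, 0.0000, 0.0000, 0.0001, 0.0020, 0.3746, 0.6233]  mean=2.0731  Neff=1.8909  idx=[6, 6, 6, 7, 7, 7, 7, 7]
step 2: w=[0.2219, 0.2219, 0.2219, 0.0668, 0.0668, 0.0668, 0.0668, 0.0668]  mean=1.7576  Neff=5.8790  idx=[0, 0, 1, 1, 2, 2, 4, 6]
step 3: w=[0.1261, 0.1261, 0.1261, 0.1261, 0.1261, 0.1261, 0.1216, 0.1216]  mean=1.6576  Neff=7.9981  idx=[0, 1, 2, 3, 4, 5, 6, 7]

resampled_idx = [0, 1, 2, 3, 4, 5, 6, 7]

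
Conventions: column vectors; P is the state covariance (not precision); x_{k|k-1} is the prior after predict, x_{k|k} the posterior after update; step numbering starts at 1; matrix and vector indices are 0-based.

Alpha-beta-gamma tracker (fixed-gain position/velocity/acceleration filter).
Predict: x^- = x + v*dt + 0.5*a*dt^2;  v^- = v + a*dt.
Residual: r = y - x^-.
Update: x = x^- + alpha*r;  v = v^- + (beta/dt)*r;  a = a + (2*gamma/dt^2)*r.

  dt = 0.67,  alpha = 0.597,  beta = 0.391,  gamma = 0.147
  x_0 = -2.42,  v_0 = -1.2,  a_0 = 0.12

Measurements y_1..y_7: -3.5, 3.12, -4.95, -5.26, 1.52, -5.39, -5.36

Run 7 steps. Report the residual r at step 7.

resid = -0.1250

step 1: x_pred=-3.1971  r=-0.3029  x^+=-3.3779  v^+=-1.2964  a^+=-0.0784
step 2: x_pred=-4.2641  r=7.3841  x^+=0.1442  v^+=2.9603  a^+=4.7577
step 3: x_pred=3.1955  r=-8.1455  x^+=-1.6674  v^+=1.3944  a^+=-0.5771
step 4: x_pred=-0.8626  r=-4.3974  x^+=-3.4879  v^+=-1.5584  a^+=-3.4570
step 5: x_pred=-5.3080  r=6.8280  x^+=-1.2317  v^+=0.1100  a^+=1.0148
step 6: x_pred=-0.9302  r=-4.4598  x^+=-3.5927  v^+=-1.8127  a^+=-1.9061
step 7: x_pred=-5.2350  r=-0.1250  x^+=-5.3096  v^+=-3.1627  a^+=-1.9879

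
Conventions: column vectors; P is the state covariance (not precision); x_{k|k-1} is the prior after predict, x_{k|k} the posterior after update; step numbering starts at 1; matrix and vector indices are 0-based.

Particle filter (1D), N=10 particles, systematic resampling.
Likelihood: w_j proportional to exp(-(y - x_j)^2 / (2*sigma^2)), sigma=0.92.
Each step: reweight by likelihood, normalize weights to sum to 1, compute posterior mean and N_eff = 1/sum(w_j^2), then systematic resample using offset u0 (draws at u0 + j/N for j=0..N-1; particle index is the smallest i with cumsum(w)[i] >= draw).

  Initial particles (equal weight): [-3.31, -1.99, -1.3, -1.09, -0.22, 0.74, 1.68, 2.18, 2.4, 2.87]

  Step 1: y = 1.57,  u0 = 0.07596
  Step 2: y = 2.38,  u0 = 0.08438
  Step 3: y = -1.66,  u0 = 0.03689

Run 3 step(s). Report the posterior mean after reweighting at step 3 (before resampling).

step 1: w=[0.0000, 0.0002, 0.0021, 0.0042, 0.0411, 0.1814, 0.2706, 0.2187, 0.1814, 0.1004]  mean=1.7726  Neff=5.0338  idx=[5, 5, 6, 6, 6, 7, 7, 8, 8, 9]
step 2: w=[0.0273, 0.0273, 0.1002, 0.1002, 0.1002, 0.1307, 0.1307, 0.1337, 0.1337, 0.1161]  mean=2.0901  Neff=8.6969  idx=[2, 3, 4, 5, 5, 6, 7, 8, 9, 9]
step 3: w=[0.2895, 0.2895, 0.2895, 0.0347, 0.0347, 0.0347, 0.0124, 0.0124, 0.0011, 0.0011]  mean=1.7527  Neff=3.9148  idx=[0, 0, 0, 1, 1, 1, 2, 2, 2, 4]

post_mean = 1.7527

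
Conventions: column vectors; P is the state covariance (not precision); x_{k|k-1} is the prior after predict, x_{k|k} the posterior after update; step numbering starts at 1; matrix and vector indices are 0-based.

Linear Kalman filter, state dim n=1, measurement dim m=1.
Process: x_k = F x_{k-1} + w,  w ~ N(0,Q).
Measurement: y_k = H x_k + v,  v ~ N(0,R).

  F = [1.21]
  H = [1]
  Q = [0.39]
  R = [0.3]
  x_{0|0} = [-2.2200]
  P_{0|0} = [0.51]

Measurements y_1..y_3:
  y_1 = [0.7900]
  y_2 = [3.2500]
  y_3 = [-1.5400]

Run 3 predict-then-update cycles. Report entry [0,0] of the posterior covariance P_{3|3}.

step 1: x^-=[-2.6862]  P^-=[1.1367]  S=[1.4367]  K=[0.7912]  nu=[3.4762]  x^+=[0.0641]  P^+=[0.2374]
step 2: x^-=[0.0776]  P^-=[0.7375]  S=[1.0375]  K=[0.7108]  nu=[3.1724]  x^+=[2.3327]  P^+=[0.2133]
step 3: x^-=[2.8226]  P^-=[0.7022]  S=[1.0022]  K=[0.7007]  nu=[-4.3626]  x^+=[-0.2341]  P^+=[0.2102]

P_post[0,0] = 0.2102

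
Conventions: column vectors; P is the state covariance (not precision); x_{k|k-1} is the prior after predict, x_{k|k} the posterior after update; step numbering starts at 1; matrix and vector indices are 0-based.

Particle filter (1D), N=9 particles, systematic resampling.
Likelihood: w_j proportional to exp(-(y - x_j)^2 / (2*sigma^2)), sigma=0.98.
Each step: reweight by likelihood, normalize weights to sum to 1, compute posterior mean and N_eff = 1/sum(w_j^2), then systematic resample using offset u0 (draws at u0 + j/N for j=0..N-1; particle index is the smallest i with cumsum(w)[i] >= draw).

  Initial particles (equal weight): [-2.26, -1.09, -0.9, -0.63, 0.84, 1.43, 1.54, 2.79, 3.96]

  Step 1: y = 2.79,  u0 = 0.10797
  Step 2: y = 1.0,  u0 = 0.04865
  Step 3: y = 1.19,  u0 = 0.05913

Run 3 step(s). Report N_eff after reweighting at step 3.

step 1: w=[0.0000, 0.0002, 0.0003, 0.0009, 0.0562, 0.1554, 0.1804, 0.4070, 0.1996]  mean=2.4720  Neff=3.7689  idx=[5, 6, 6, 7, 7, 7, 7, 8, 8]
step 2: w=[0.2670, 0.2526, 0.2526, 0.0554, 0.0554, 0.0554, 0.0554, 0.0031, 0.0031]  mean=1.8027  Neff=4.7357  idx=[0, 0, 1, 1, 1, 2, 2, 3, 5]
step 3: w=[0.1355, 0.1355, 0.1310, 0.1310, 0.1310, 0.1310, 0.1310, 0.0368, 0.0368]  mean=1.6023  Neff=7.9792  idx=[0, 1, 2, 2, 3, 4, 5, 6, 7]

N_eff = 7.9792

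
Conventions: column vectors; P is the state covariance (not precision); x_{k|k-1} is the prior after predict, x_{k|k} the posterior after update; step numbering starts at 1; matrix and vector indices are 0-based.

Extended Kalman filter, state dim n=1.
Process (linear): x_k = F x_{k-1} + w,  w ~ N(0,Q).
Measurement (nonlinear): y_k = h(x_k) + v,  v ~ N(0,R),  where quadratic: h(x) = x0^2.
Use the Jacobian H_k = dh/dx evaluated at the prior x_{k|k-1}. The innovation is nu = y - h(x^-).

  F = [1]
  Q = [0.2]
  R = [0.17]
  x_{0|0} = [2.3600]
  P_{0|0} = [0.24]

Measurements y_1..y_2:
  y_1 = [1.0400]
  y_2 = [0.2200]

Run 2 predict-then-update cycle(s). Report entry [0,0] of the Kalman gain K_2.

K[0,0] = 0.3203

step 1: x^-=[2.3600]  P^-=[0.4400]  H_jac=[4.7200]  S=[9.9725]  K=[0.2083]  nu=[-4.5296]  x^+=[1.4167]  P^+=[0.0075]
step 2: x^-=[1.4167]  P^-=[0.2075]  H_jac=[2.8334]  S=[1.8358]  K=[0.3203]  nu=[-1.7870]  x^+=[0.8444]  P^+=[0.0192]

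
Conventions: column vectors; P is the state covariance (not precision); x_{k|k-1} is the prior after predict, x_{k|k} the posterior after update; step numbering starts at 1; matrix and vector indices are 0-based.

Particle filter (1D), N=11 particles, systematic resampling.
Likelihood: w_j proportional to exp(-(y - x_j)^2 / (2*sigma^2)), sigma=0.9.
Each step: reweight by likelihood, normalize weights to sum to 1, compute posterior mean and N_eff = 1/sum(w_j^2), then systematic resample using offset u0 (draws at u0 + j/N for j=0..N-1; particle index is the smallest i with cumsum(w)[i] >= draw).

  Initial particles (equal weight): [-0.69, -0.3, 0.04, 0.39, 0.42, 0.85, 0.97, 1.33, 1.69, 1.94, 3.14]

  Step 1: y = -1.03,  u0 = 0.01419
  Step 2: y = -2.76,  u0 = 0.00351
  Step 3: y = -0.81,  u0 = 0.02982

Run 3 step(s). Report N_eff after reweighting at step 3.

step 1: w=[0.3157, 0.2440, 0.1672, 0.0977, 0.0926, 0.0383, 0.0287, 0.0109, 0.0035, 0.0015, 0.0000]  mean=-0.1237  Neff=4.8150  idx=[0, 0, 0, 0, 1, 1, 1, 2, 3, 4, 5]
step 2: w=[0.1930, 0.1930, 0.1930, 0.1930, 0.0648, 0.0648, 0.0648, 0.0215, 0.0059, 0.0053, 0.0009]  mean=-0.5848  Neff=6.1696  idx=[0, 0, 0, 1, 1, 2, 2, 3, 3, 4, 6]
step 3: w=[0.0933, 0.0933, 0.0933, 0.0933, 0.0933, 0.0933, 0.0933, 0.0933, 0.0933, 0.0802, 0.0802]  mean=-0.6275  Neff=10.9660  idx=[0, 1, 2, 3, 4, 5, 6, 7, 8, 9, 10]

N_eff = 10.9660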